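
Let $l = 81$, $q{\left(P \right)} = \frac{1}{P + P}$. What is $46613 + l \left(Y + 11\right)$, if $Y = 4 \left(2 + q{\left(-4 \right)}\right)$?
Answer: $\frac{96223}{2} \approx 48112.0$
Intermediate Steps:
$q{\left(P \right)} = \frac{1}{2 P}$
$Y = \frac{15}{2}$ ($Y = 4 \left(2 + \frac{1}{2 \left(-4\right)}\right) = 4 \left(2 + \frac{1}{2} \left(- \frac{1}{4}\right)\right) = 4 \left(2 - \frac{1}{8}\right) = 4 \cdot \frac{15}{8} = \frac{15}{2} \approx 7.5$)
$46613 + l \left(Y + 11\right) = 46613 + 81 \left(\frac{15}{2} + 11\right) = 46613 + 81 \cdot \frac{37}{2} = 46613 + \frac{2997}{2} = \frac{96223}{2}$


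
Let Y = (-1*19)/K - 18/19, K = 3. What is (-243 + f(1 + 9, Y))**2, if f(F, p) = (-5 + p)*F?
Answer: 434764201/3249 ≈ 1.3381e+5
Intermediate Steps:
Y = -415/57 (Y = -1*19/3 - 18/19 = -19*1/3 - 18*1/19 = -19/3 - 18/19 = -415/57 ≈ -7.2807)
f(F, p) = F*(-5 + p)
(-243 + f(1 + 9, Y))**2 = (-243 + (1 + 9)*(-5 - 415/57))**2 = (-243 + 10*(-700/57))**2 = (-243 - 7000/57)**2 = (-20851/57)**2 = 434764201/3249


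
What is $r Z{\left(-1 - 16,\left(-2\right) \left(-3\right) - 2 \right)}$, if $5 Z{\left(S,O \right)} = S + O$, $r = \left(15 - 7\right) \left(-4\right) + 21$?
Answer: $\frac{143}{5} \approx 28.6$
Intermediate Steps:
$r = -11$ ($r = 8 \left(-4\right) + 21 = -32 + 21 = -11$)
$Z{\left(S,O \right)} = \frac{O}{5} + \frac{S}{5}$ ($Z{\left(S,O \right)} = \frac{S + O}{5} = \frac{O + S}{5} = \frac{O}{5} + \frac{S}{5}$)
$r Z{\left(-1 - 16,\left(-2\right) \left(-3\right) - 2 \right)} = - 11 \left(\frac{\left(-2\right) \left(-3\right) - 2}{5} + \frac{-1 - 16}{5}\right) = - 11 \left(\frac{6 - 2}{5} + \frac{-1 - 16}{5}\right) = - 11 \left(\frac{1}{5} \cdot 4 + \frac{1}{5} \left(-17\right)\right) = - 11 \left(\frac{4}{5} - \frac{17}{5}\right) = \left(-11\right) \left(- \frac{13}{5}\right) = \frac{143}{5}$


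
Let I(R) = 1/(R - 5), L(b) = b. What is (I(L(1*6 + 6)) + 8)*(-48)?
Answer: -2736/7 ≈ -390.86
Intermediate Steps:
I(R) = 1/(-5 + R)
(I(L(1*6 + 6)) + 8)*(-48) = (1/(-5 + (1*6 + 6)) + 8)*(-48) = (1/(-5 + (6 + 6)) + 8)*(-48) = (1/(-5 + 12) + 8)*(-48) = (1/7 + 8)*(-48) = (57/7)*(-48) = -2736/7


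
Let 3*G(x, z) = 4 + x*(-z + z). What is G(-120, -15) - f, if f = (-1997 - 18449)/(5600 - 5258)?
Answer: 10451/171 ≈ 61.117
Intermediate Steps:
G(x, z) = 4/3 (G(x, z) = (4 + x*(-z + z))/3 = (4 + x*0)/3 = (4 + 0)/3 = (1/3)*4 = 4/3)
f = -10223/171 (f = -20446/342 = -20446*1/342 = -10223/171 ≈ -59.784)
G(-120, -15) - f = 4/3 - 1*(-10223/171) = 4/3 + 10223/171 = 10451/171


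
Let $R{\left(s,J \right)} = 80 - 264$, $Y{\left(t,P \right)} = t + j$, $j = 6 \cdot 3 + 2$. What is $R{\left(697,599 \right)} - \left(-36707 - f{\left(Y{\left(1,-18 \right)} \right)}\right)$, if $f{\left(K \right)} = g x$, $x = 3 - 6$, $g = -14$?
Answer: $36565$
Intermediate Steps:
$x = -3$
$j = 20$ ($j = 18 + 2 = 20$)
$Y{\left(t,P \right)} = 20 + t$ ($Y{\left(t,P \right)} = t + 20 = 20 + t$)
$R{\left(s,J \right)} = -184$ ($R{\left(s,J \right)} = 80 - 264 = -184$)
$f{\left(K \right)} = 42$ ($f{\left(K \right)} = \left(-14\right) \left(-3\right) = 42$)
$R{\left(697,599 \right)} - \left(-36707 - f{\left(Y{\left(1,-18 \right)} \right)}\right) = -184 - \left(-36707 - 42\right) = -184 - -36749 = -184 + 36749 = 36565$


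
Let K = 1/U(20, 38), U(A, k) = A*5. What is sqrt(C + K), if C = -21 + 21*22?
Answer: sqrt(44101)/10 ≈ 21.000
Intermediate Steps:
U(A, k) = 5*A
C = 441 (C = -21 + 462 = 441)
K = 1/100 (K = 1/(5*20) = 1/100 ≈ 0.010000)
sqrt(C + K) = sqrt(441 + 1/100) = sqrt(44101/100) = sqrt(44101)/10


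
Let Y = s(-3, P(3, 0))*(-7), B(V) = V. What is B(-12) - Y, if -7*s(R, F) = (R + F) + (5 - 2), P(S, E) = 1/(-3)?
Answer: -35/3 ≈ -11.667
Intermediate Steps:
P(S, E) = -⅓
s(R, F) = -3/7 - F/7 - R/7 (s(R, F) = -((R + F) + (5 - 2))/7 = -((F + R) + 3)/7 = -(3 + F + R)/7 = -3/7 - F/7 - R/7)
Y = -⅓ (Y = (-3/7 - ⅐*(-⅓) - ⅐*(-3))*(-7) = (-3/7 + 1/21 + 3/7)*(-7) = (1/21)*(-7) = -⅓ ≈ -0.33333)
B(-12) - Y = -12 - 1*(-⅓) = -12 + ⅓ = -35/3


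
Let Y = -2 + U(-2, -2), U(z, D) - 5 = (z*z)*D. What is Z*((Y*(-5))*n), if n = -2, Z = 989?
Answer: -49450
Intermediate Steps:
U(z, D) = 5 + D*z**2 (U(z, D) = 5 + (z*z)*D = 5 + z**2*D = 5 + D*z**2)
Y = -5 (Y = -2 + (5 - 2*(-2)**2) = -2 + (5 - 2*4) = -2 + (5 - 8) = -2 - 3 = -5)
Z*((Y*(-5))*n) = 989*(-5*(-5)*(-2)) = 989*(25*(-2)) = 989*(-50) = -49450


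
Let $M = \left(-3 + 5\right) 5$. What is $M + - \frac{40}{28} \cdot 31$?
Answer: $- \frac{240}{7} \approx -34.286$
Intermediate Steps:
$M = 10$ ($M = 2 \cdot 5 = 10$)
$M + - \frac{40}{28} \cdot 31 = 10 + - \frac{40}{28} \cdot 31 = 10 + \left(-40\right) \frac{1}{28} \cdot 31 = 10 - \frac{310}{7} = - \frac{240}{7}$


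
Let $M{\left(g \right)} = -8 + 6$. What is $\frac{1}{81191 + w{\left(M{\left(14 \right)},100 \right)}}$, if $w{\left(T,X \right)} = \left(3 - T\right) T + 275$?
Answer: $\frac{1}{81456} \approx 1.2277 \cdot 10^{-5}$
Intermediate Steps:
$M{\left(g \right)} = -2$
$w{\left(T,X \right)} = 275 + T \left(3 - T\right)$ ($w{\left(T,X \right)} = T \left(3 - T\right) + 275 = 275 + T \left(3 - T\right)$)
$\frac{1}{81191 + w{\left(M{\left(14 \right)},100 \right)}} = \frac{1}{81191 + \left(275 - \left(-2\right)^{2} + 3 \left(-2\right)\right)} = \frac{1}{81191 - -265} = \frac{1}{81191 + 265} = \frac{1}{81456}$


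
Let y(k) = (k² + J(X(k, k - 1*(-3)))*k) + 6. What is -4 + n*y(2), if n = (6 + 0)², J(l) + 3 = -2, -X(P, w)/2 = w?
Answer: -4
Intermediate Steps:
X(P, w) = -2*w
J(l) = -5 (J(l) = -3 - 2 = -5)
y(k) = 6 + k² - 5*k (y(k) = (k² - 5*k) + 6 = 6 + k² - 5*k)
n = 36 (n = 6² = 36)
-4 + n*y(2) = -4 + 36*(6 + 2² - 5*2) = -4 + 36*(6 + 4 - 10) = -4 + 36*0 = -4 + 0 = -4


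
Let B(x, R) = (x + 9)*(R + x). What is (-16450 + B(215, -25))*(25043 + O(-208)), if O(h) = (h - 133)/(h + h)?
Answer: 136009979595/208 ≈ 6.5389e+8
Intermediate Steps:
B(x, R) = (9 + x)*(R + x)
O(h) = (-133 + h)/(2*h) (O(h) = (-133 + h)/((2*h)) = (-133 + h)*(1/(2*h)) = (-133 + h)/(2*h))
(-16450 + B(215, -25))*(25043 + O(-208)) = (-16450 + (215² + 9*(-25) + 9*215 - 25*215))*(25043 + (½)*(-133 - 208)/(-208)) = (-16450 + (46225 - 225 + 1935 - 5375))*(25043 + (½)*(-1/208)*(-341)) = (-16450 + 42560)*(25043 + 341/416) = 26110*(10418229/416) = 136009979595/208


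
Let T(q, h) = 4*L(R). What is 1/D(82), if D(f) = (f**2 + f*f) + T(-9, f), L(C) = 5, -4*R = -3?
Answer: 1/13468 ≈ 7.4250e-5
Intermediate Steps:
R = 3/4 (R = -1/4*(-3) = 3/4 ≈ 0.75000)
T(q, h) = 20 (T(q, h) = 4*5 = 20)
D(f) = 20 + 2*f**2 (D(f) = (f**2 + f*f) + 20 = (f**2 + f**2) + 20 = 2*f**2 + 20 = 20 + 2*f**2)
1/D(82) = 1/(20 + 2*82**2) = 1/(20 + 2*6724) = 1/(20 + 13448) = 1/13468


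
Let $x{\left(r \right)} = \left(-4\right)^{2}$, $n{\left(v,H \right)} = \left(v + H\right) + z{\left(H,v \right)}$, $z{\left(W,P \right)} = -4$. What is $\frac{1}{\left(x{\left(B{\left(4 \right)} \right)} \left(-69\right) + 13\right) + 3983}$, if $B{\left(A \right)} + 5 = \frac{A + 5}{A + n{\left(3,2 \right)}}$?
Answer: $\frac{1}{2892} \approx 0.00034578$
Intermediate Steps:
$n{\left(v,H \right)} = -4 + H + v$ ($n{\left(v,H \right)} = \left(v + H\right) - 4 = \left(H + v\right) - 4 = -4 + H + v$)
$B{\left(A \right)} = -5 + \frac{5 + A}{1 + A}$ ($B{\left(A \right)} = -5 + \frac{A + 5}{A + \left(-4 + 2 + 3\right)} = -5 + \frac{5 + A}{A + 1} = -5 + \frac{5 + A}{1 + A}$)
$x{\left(r \right)} = 16$
$\frac{1}{\left(x{\left(B{\left(4 \right)} \right)} \left(-69\right) + 13\right) + 3983} = \frac{1}{\left(16 \left(-69\right) + 13\right) + 3983} = \frac{1}{\left(-1104 + 13\right) + 3983} = \frac{1}{-1091 + 3983} = \frac{1}{2892}$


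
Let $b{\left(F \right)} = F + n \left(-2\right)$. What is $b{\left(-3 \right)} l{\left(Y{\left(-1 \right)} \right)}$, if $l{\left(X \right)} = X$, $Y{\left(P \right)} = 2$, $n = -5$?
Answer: $14$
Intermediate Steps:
$b{\left(F \right)} = 10 + F$ ($b{\left(F \right)} = F - -10 = F + 10 = 10 + F$)
$b{\left(-3 \right)} l{\left(Y{\left(-1 \right)} \right)} = \left(10 - 3\right) 2 = 7 \cdot 2 = 14$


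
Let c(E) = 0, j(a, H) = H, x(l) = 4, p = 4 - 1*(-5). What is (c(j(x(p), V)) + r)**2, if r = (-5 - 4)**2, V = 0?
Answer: 6561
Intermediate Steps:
p = 9 (p = 4 + 5 = 9)
r = 81 (r = (-9)**2 = 81)
(c(j(x(p), V)) + r)**2 = (0 + 81)**2 = 81**2 = 6561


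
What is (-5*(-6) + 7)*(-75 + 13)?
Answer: -2294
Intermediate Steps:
(-5*(-6) + 7)*(-75 + 13) = (30 + 7)*(-62) = 37*(-62) = -2294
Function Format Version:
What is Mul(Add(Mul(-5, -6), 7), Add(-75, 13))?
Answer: -2294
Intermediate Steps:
Mul(Add(Mul(-5, -6), 7), Add(-75, 13)) = Mul(Add(30, 7), -62) = Mul(37, -62) = -2294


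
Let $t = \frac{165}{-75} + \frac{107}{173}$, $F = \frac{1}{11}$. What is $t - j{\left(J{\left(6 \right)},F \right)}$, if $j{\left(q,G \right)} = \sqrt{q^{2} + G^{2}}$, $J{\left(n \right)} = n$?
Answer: $- \frac{1368}{865} - \frac{\sqrt{4357}}{11} \approx -7.5822$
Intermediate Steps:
$F = \frac{1}{11} \approx 0.090909$
$j{\left(q,G \right)} = \sqrt{G^{2} + q^{2}}$
$t = - \frac{1368}{865}$ ($t = 165 \left(- \frac{1}{75}\right) + 107 \cdot \frac{1}{173} = - \frac{11}{5} + \frac{107}{173} = - \frac{1368}{865} \approx -1.5815$)
$t - j{\left(J{\left(6 \right)},F \right)} = - \frac{1368}{865} - \sqrt{\left(\frac{1}{11}\right)^{2} + 6^{2}} = - \frac{1368}{865} - \sqrt{\frac{1}{121} + 36} = - \frac{1368}{865} - \sqrt{\frac{4357}{121}} = - \frac{1368}{865} - \frac{\sqrt{4357}}{11}$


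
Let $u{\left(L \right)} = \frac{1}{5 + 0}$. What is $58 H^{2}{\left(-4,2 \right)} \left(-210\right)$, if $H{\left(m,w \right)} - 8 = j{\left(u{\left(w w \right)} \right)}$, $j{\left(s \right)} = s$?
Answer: $- \frac{4094916}{5} \approx -8.1898 \cdot 10^{5}$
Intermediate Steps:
$u{\left(L \right)} = \frac{1}{5}$
$H{\left(m,w \right)} = \frac{41}{5}$ ($H{\left(m,w \right)} = 8 + \frac{1}{5} = \frac{41}{5}$)
$58 H^{2}{\left(-4,2 \right)} \left(-210\right) = 58 \left(\frac{41}{5}\right)^{2} \left(-210\right) = 58 \cdot \frac{1681}{25} \left(-210\right) = \frac{97498}{25} \left(-210\right) = - \frac{4094916}{5}$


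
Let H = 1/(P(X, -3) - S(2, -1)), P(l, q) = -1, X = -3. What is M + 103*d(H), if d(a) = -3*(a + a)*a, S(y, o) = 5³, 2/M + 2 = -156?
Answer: -10783/209034 ≈ -0.051585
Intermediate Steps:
M = -1/79 (M = 2/(-2 - 156) = 2/(-158) = 2*(-1/158) = -1/79 ≈ -0.012658)
S(y, o) = 125
H = -1/126 (H = 1/(-1 - 1*125) = 1/(-1 - 125) = 1/(-126) = -1/126 ≈ -0.0079365)
d(a) = -6*a² (d(a) = -3*2*a*a = -6*a²)
M + 103*d(H) = -1/79 + 103*(-6*(-1/126)²) = -1/79 + 103*(-6*1/15876) = -1/79 + 103*(-1/2646) = -1/79 - 103/2646 = -10783/209034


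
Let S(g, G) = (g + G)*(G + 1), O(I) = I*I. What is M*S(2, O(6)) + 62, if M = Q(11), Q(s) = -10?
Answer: -13998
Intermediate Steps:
O(I) = I**2
M = -10
S(g, G) = (1 + G)*(G + g) (S(g, G) = (G + g)*(1 + G) = (1 + G)*(G + g))
M*S(2, O(6)) + 62 = -10*(6**2 + 2 + (6**2)**2 + 6**2*2) + 62 = -10*(36 + 2 + 36**2 + 36*2) + 62 = -10*(36 + 2 + 1296 + 72) + 62 = -10*1406 + 62 = -14060 + 62 = -13998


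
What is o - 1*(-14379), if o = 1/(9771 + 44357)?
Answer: 778306513/54128 ≈ 14379.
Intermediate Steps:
o = 1/54128 ≈ 1.8475e-5
o - 1*(-14379) = 1/54128 - 1*(-14379) = 1/54128 + 14379 = 778306513/54128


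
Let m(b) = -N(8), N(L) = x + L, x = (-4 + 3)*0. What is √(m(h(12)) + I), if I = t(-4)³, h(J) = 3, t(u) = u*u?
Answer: 2*√1022 ≈ 63.938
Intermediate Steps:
x = 0 (x = -1*0 = 0)
t(u) = u²
N(L) = L (N(L) = 0 + L = L)
I = 4096 (I = ((-4)²)³ = 16³ = 4096)
m(b) = -8 (m(b) = -1*8 = -8)
√(m(h(12)) + I) = √(-8 + 4096) = √4088 = 2*√1022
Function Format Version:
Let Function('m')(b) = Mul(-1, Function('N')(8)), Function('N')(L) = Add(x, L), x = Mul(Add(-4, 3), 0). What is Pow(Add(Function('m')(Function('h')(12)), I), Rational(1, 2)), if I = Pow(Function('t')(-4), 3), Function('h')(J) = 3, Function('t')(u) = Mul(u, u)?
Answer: Mul(2, Pow(1022, Rational(1, 2))) ≈ 63.938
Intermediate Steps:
x = 0 (x = Mul(-1, 0) = 0)
Function('t')(u) = Pow(u, 2)
Function('N')(L) = L (Function('N')(L) = Add(0, L) = L)
I = 4096 (I = Pow(Pow(-4, 2), 3) = Pow(16, 3) = 4096)
Function('m')(b) = -8 (Function('m')(b) = Mul(-1, 8) = -8)
Pow(Add(Function('m')(Function('h')(12)), I), Rational(1, 2)) = Pow(Add(-8, 4096), Rational(1, 2)) = Pow(4088, Rational(1, 2)) = Mul(2, Pow(1022, Rational(1, 2)))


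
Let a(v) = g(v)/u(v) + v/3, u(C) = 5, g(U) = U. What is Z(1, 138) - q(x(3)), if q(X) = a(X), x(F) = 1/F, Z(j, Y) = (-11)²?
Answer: 5437/45 ≈ 120.82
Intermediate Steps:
Z(j, Y) = 121
a(v) = 8*v/15 (a(v) = v/5 + v/3 = 8*v/15)
x(F) = 1/F
q(X) = 8*X/15
Z(1, 138) - q(x(3)) = 121 - 8/(15*3) = 121 - 1*8/45 = 121 - 8/45 = 5437/45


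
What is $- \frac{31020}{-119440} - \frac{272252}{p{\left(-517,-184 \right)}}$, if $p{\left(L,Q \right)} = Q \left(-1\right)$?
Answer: $- \frac{203200445}{137356} \approx -1479.4$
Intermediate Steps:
$p{\left(L,Q \right)} = - Q$
$- \frac{31020}{-119440} - \frac{272252}{p{\left(-517,-184 \right)}} = - \frac{31020}{-119440} - \frac{272252}{\left(-1\right) \left(-184\right)} = \left(-31020\right) \left(- \frac{1}{119440}\right) - \frac{272252}{184} = \frac{1551}{5972} - \frac{68063}{46} = - \frac{203200445}{137356}$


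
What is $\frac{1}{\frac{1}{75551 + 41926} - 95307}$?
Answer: $- \frac{117477}{11196380438} \approx -1.0492 \cdot 10^{-5}$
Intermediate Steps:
$\frac{1}{\frac{1}{75551 + 41926} - 95307} = \frac{1}{\frac{1}{117477} - 95307} = \frac{1}{- \frac{11196380438}{117477}} = - \frac{117477}{11196380438}$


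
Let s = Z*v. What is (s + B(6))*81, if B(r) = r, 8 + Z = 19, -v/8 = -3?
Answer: 21870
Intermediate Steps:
v = 24 (v = -8*(-3) = 24)
Z = 11 (Z = -8 + 19 = 11)
s = 264 (s = 11*24 = 264)
(s + B(6))*81 = (264 + 6)*81 = 270*81 = 21870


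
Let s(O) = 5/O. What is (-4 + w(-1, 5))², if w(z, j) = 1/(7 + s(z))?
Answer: 49/4 ≈ 12.250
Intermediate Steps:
w(z, j) = 1/(7 + 5/z)
(-4 + w(-1, 5))² = (-4 - 1/(5 + 7*(-1)))² = (-4 - 1/(5 - 7))² = (-4 - 1/(-2))² = (-4 - 1*(-½))² = (-4 + ½)² = (-7/2)² = 49/4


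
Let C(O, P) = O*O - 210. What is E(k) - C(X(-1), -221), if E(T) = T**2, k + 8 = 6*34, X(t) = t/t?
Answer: 38625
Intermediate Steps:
X(t) = 1
C(O, P) = -210 + O**2 (C(O, P) = O**2 - 210 = -210 + O**2)
k = 196 (k = -8 + 6*34 = -8 + 204 = 196)
E(k) - C(X(-1), -221) = 196**2 - (-210 + 1**2) = 38416 - (-210 + 1) = 38416 - 1*(-209) = 38416 + 209 = 38625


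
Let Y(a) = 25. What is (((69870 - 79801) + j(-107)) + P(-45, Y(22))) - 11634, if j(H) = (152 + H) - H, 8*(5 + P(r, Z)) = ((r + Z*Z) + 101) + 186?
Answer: -170477/8 ≈ -21310.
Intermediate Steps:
P(r, Z) = 247/8 + r/8 + Z²/8 (P(r, Z) = -5 + (((r + Z*Z) + 101) + 186)/8 = -5 + (((r + Z²) + 101) + 186)/8 = -5 + ((101 + r + Z²) + 186)/8 = -5 + (287 + r + Z²)/8 = -5 + (287/8 + r/8 + Z²/8) = 247/8 + r/8 + Z²/8)
j(H) = 152
(((69870 - 79801) + j(-107)) + P(-45, Y(22))) - 11634 = (((69870 - 79801) + 152) + (247/8 + (⅛)*(-45) + (⅛)*25²)) - 11634 = ((-9931 + 152) + (247/8 - 45/8 + (⅛)*625)) - 11634 = (-9779 + (247/8 - 45/8 + 625/8)) - 11634 = (-9779 + 827/8) - 11634 = -77405/8 - 11634 = -170477/8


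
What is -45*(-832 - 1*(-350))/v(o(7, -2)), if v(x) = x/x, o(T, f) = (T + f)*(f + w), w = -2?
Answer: 21690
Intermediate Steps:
o(T, f) = (-2 + f)*(T + f) (o(T, f) = (T + f)*(f - 2) = (T + f)*(-2 + f) = (-2 + f)*(T + f))
v(x) = 1
-45*(-832 - 1*(-350))/v(o(7, -2)) = -45*(-832 - 1*(-350))/1 = -45*(-832 + 350) = -(-21690) = -45*(-482) = 21690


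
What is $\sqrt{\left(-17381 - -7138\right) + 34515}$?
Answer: $4 \sqrt{1517} \approx 155.79$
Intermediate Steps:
$\sqrt{\left(-17381 - -7138\right) + 34515} = \sqrt{\left(-17381 + 7138\right) + 34515} = \sqrt{-10243 + 34515} = \sqrt{24272} = 4 \sqrt{1517}$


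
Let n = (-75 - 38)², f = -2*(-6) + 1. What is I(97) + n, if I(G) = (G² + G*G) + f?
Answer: 31600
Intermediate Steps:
f = 13 (f = 12 + 1 = 13)
n = 12769 (n = (-113)² = 12769)
I(G) = 13 + 2*G² (I(G) = (G² + G*G) + 13 = (G² + G²) + 13 = 2*G² + 13 = 13 + 2*G²)
I(97) + n = (13 + 2*97²) + 12769 = (13 + 2*9409) + 12769 = (13 + 18818) + 12769 = 18831 + 12769 = 31600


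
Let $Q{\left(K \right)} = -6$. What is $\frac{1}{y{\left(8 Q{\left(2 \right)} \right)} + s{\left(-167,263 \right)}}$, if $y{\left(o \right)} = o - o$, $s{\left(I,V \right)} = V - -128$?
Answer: $\frac{1}{391} \approx 0.0025575$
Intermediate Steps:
$s{\left(I,V \right)} = 128 + V$ ($s{\left(I,V \right)} = V + 128 = 128 + V$)
$y{\left(o \right)} = 0$
$\frac{1}{y{\left(8 Q{\left(2 \right)} \right)} + s{\left(-167,263 \right)}} = \frac{1}{0 + \left(128 + 263\right)} = \frac{1}{0 + 391} = \frac{1}{391}$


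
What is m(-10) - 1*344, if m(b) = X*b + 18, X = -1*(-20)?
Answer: -526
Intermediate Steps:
X = 20
m(b) = 18 + 20*b (m(b) = 20*b + 18 = 18 + 20*b)
m(-10) - 1*344 = (18 + 20*(-10)) - 1*344 = (18 - 200) - 344 = -182 - 344 = -526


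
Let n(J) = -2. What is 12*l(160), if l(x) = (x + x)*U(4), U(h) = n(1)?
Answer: -7680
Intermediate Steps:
U(h) = -2
l(x) = -4*x (l(x) = (x + x)*(-2) = (2*x)*(-2) = -4*x)
12*l(160) = 12*(-4*160) = 12*(-640) = -7680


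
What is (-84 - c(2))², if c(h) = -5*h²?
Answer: 4096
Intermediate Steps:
(-84 - c(2))² = (-84 - (-5)*2²)² = (-84 - (-5)*4)² = (-84 - 1*(-20))² = (-84 + 20)² = (-64)² = 4096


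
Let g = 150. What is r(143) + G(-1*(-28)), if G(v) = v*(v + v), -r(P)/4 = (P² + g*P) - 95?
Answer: -165648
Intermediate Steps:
r(P) = 380 - 600*P - 4*P² (r(P) = -4*((P² + 150*P) - 95) = -4*(-95 + P² + 150*P) = 380 - 600*P - 4*P²)
G(v) = 2*v² (G(v) = v*(2*v) = 2*v²)
r(143) + G(-1*(-28)) = (380 - 600*143 - 4*143²) + 2*(-1*(-28))² = (380 - 85800 - 4*20449) + 2*28² = (380 - 85800 - 81796) + 2*784 = -167216 + 1568 = -165648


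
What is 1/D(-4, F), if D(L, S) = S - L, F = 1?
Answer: ⅕ ≈ 0.20000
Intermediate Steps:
1/D(-4, F) = 1/(1 - 1*(-4)) = 1/(1 + 4) = 1/5 = ⅕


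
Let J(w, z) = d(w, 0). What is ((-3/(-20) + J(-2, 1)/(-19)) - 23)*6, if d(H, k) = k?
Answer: -1371/10 ≈ -137.10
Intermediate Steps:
J(w, z) = 0
((-3/(-20) + J(-2, 1)/(-19)) - 23)*6 = ((-3/(-20) + 0/(-19)) - 23)*6 = ((-3*(-1/20) + 0*(-1/19)) - 23)*6 = ((3/20 + 0) - 23)*6 = (3/20 - 23)*6 = -457/20*6 = -1371/10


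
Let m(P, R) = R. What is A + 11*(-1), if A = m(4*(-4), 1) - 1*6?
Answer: -16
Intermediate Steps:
A = -5 (A = 1 - 1*6 = 1 - 6 = -5)
A + 11*(-1) = -5 + 11*(-1) = -5 - 11 = -16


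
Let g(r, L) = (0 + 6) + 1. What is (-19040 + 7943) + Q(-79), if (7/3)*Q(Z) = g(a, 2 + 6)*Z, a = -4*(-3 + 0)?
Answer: -11334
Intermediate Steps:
a = 12 (a = -4*(-3) = 12)
g(r, L) = 7 (g(r, L) = 6 + 1 = 7)
Q(Z) = 3*Z (Q(Z) = 3*(7*Z)/7 = 3*Z)
(-19040 + 7943) + Q(-79) = (-19040 + 7943) + 3*(-79) = -11097 - 237 = -11334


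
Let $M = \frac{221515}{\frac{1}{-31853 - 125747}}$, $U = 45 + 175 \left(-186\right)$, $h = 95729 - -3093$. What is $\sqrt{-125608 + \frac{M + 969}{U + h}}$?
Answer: $\frac{i \sqrt{2867594083301139}}{66317} \approx 807.48 i$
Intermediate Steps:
$h = 98822$ ($h = 95729 + 3093 = 98822$)
$U = -32505$ ($U = 45 - 32550 = -32505$)
$M = -34910764000$ ($M = \frac{221515}{\frac{1}{-157600}} = \frac{221515}{- \frac{1}{157600}} = 221515 \left(-157600\right) = -34910764000$)
$\sqrt{-125608 + \frac{M + 969}{U + h}} = \sqrt{-125608 + \frac{-34910764000 + 969}{-32505 + 98822}} = \sqrt{-125608 - \frac{34910763031}{66317}} = \sqrt{- \frac{43240708767}{66317}} = \frac{i \sqrt{2867594083301139}}{66317}$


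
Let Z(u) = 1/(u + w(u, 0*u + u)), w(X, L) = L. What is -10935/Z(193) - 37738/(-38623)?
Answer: -163024169192/38623 ≈ -4.2209e+6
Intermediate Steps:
Z(u) = 1/(2*u) (Z(u) = 1/(u + (0*u + u)) = 1/(u + (0 + u)) = 1/(u + u) = 1/(2*u))
-10935/Z(193) - 37738/(-38623) = -10935/((½)/193) - 37738/(-38623) = -10935/((½)*(1/193)) - 37738*(-1/38623) = -10935/1/386 + 37738/38623 = -10935*386 + 37738/38623 = -4220910 + 37738/38623 = -163024169192/38623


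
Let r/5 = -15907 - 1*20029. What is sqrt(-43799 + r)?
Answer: 9*I*sqrt(2759) ≈ 472.74*I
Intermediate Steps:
r = -179680 (r = 5*(-15907 - 1*20029) = 5*(-15907 - 20029) = 5*(-35936) = -179680)
sqrt(-43799 + r) = sqrt(-43799 - 179680) = sqrt(-223479) = 9*I*sqrt(2759)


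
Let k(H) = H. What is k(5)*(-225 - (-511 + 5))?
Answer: 1405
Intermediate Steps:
k(5)*(-225 - (-511 + 5)) = 5*(-225 - (-511 + 5)) = 5*(-225 - 1*(-506)) = 5*(-225 + 506) = 5*281 = 1405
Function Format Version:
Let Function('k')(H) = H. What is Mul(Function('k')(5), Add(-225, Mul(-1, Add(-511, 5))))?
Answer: 1405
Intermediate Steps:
Mul(Function('k')(5), Add(-225, Mul(-1, Add(-511, 5)))) = Mul(5, Add(-225, Mul(-1, Add(-511, 5)))) = Mul(5, Add(-225, Mul(-1, -506))) = Mul(5, Add(-225, 506)) = Mul(5, 281) = 1405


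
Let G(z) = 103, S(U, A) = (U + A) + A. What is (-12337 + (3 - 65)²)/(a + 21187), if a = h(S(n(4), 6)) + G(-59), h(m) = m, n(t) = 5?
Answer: -57/143 ≈ -0.39860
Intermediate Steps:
S(U, A) = U + 2*A (S(U, A) = (A + U) + A = U + 2*A)
a = 120 (a = (5 + 2*6) + 103 = (5 + 12) + 103 = 17 + 103 = 120)
(-12337 + (3 - 65)²)/(a + 21187) = (-12337 + (3 - 65)²)/(120 + 21187) = (-12337 + (-62)²)/21307 = (-12337 + 3844)*(1/21307) = -8493*1/21307 = -57/143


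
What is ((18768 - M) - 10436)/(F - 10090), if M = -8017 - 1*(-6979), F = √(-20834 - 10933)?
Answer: -94543300/101839867 - 9370*I*√31767/101839867 ≈ -0.92835 - 0.016399*I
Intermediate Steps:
F = I*√31767 (F = √(-31767) = I*√31767 ≈ 178.23*I)
M = -1038 (M = -8017 + 6979 = -1038)
((18768 - M) - 10436)/(F - 10090) = ((18768 - 1*(-1038)) - 10436)/(I*√31767 - 10090) = ((18768 + 1038) - 10436)/(-10090 + I*√31767) = (19806 - 10436)/(-10090 + I*√31767) = 9370/(-10090 + I*√31767)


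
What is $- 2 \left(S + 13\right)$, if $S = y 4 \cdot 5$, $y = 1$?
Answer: $-66$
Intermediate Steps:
$S = 20$ ($S = 1 \cdot 4 \cdot 5 = 4 \cdot 5 = 20$)
$- 2 \left(S + 13\right) = - 2 \left(20 + 13\right) = \left(-2\right) 33 = -66$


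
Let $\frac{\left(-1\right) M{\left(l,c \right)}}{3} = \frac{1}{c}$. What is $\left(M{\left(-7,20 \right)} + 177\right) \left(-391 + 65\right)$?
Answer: $- \frac{576531}{10} \approx -57653.0$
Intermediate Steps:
$M{\left(l,c \right)} = - \frac{3}{c}$
$\left(M{\left(-7,20 \right)} + 177\right) \left(-391 + 65\right) = \left(- \frac{3}{20} + 177\right) \left(-391 + 65\right) = \left(\left(-3\right) \frac{1}{20} + 177\right) \left(-326\right) = \left(- \frac{3}{20} + 177\right) \left(-326\right) = \frac{3537}{20} \left(-326\right) = - \frac{576531}{10}$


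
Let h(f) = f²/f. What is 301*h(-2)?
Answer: -602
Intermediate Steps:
h(f) = f
301*h(-2) = 301*(-2) = -602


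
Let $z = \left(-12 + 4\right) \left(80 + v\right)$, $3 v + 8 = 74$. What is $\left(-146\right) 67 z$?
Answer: $7982112$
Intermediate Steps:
$v = 22$ ($v = - \frac{8}{3} + \frac{1}{3} \cdot 74 = - \frac{8}{3} + \frac{74}{3} = 22$)
$z = -816$ ($z = \left(-12 + 4\right) \left(80 + 22\right) = \left(-8\right) 102 = -816$)
$\left(-146\right) 67 z = \left(-146\right) 67 \left(-816\right) = \left(-9782\right) \left(-816\right) = 7982112$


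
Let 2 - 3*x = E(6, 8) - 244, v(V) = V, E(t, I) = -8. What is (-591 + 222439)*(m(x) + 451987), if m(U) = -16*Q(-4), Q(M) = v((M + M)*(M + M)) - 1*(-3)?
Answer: 100034590920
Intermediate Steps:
Q(M) = 3 + 4*M² (Q(M) = (M + M)*(M + M) - 1*(-3) = (2*M)*(2*M) + 3 = 4*M² + 3 = 3 + 4*M²)
x = 254/3 (x = ⅔ - (-8 - 244)/3 = ⅔ - ⅓*(-252) = ⅔ + 84 = 254/3 ≈ 84.667)
m(U) = -1072 (m(U) = -16*(3 + 4*(-4)²) = -16*(3 + 4*16) = -16*(3 + 64) = -16*67 = -1072)
(-591 + 222439)*(m(x) + 451987) = (-591 + 222439)*(-1072 + 451987) = 221848*450915 = 100034590920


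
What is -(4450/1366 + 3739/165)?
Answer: -2920862/112695 ≈ -25.918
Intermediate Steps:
-(4450/1366 + 3739/165) = -(4450*(1/1366) + 3739*(1/165)) = -(2225/683 + 3739/165) = -1*2920862/112695 = -2920862/112695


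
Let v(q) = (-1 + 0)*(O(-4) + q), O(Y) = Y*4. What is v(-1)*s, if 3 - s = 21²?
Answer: -7446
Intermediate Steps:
O(Y) = 4*Y
s = -438 (s = 3 - 1*21² = 3 - 1*441 = 3 - 441 = -438)
v(q) = 16 - q (v(q) = (-1 + 0)*(4*(-4) + q) = -(-16 + q) = 16 - q)
v(-1)*s = (16 - 1*(-1))*(-438) = (16 + 1)*(-438) = 17*(-438) = -7446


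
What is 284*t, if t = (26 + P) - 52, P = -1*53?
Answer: -22436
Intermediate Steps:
P = -53
t = -79 (t = (26 - 53) - 52 = -27 - 52 = -79)
284*t = 284*(-79) = -22436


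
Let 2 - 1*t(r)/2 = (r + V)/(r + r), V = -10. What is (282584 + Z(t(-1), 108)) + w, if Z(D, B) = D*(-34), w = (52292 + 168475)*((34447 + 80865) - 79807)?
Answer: 7838615157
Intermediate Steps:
t(r) = 4 - (-10 + r)/r (t(r) = 4 - 2*(r - 10)/(r + r) = 4 - 2*(-10 + r)/(2*r) = 4 - 2*(-10 + r)*1/(2*r) = 4 - (-10 + r)/r)
w = 7838332335 (w = 220767*(115312 - 79807) = 220767*35505 = 7838332335)
Z(D, B) = -34*D
(282584 + Z(t(-1), 108)) + w = (282584 - 34*(3 + 10/(-1))) + 7838332335 = (282584 - 34*(3 + 10*(-1))) + 7838332335 = (282584 - 34*(3 - 10)) + 7838332335 = (282584 - 34*(-7)) + 7838332335 = (282584 + 238) + 7838332335 = 282822 + 7838332335 = 7838615157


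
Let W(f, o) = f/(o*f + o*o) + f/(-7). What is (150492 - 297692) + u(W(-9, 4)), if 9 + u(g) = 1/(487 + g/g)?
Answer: -71837991/488 ≈ -1.4721e+5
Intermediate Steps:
W(f, o) = -f/7 + f/(o**2 + f*o) (W(f, o) = f/(f*o + o**2) + f*(-1/7) = f/(o**2 + f*o) - f/7 = -f/7 + f/(o**2 + f*o))
u(g) = -4391/488 (u(g) = -9 + 1/(487 + g/g) = -9 + 1/(487 + 1) = -9 + 1/488 = -4391/488)
(150492 - 297692) + u(W(-9, 4)) = (150492 - 297692) - 4391/488 = -147200 - 4391/488 = -71837991/488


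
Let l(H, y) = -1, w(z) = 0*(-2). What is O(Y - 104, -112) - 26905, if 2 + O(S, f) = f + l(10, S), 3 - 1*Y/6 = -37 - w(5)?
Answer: -27020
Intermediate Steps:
w(z) = 0
Y = 240 (Y = 18 - 6*(-37 - 1*0) = 18 - 6*(-37 + 0) = 18 - 6*(-37) = 18 + 222 = 240)
O(S, f) = -3 + f (O(S, f) = -2 + (f - 1) = -2 + (-1 + f) = -3 + f)
O(Y - 104, -112) - 26905 = (-3 - 112) - 26905 = -115 - 26905 = -27020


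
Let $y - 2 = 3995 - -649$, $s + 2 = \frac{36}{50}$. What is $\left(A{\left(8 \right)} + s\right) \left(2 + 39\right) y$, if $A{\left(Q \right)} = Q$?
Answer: $\frac{32001648}{25} \approx 1.2801 \cdot 10^{6}$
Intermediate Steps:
$s = - \frac{32}{25}$ ($s = -2 + \frac{36}{50} = -2 + 36 \cdot \frac{1}{50} = -2 + \frac{18}{25} = - \frac{32}{25} \approx -1.28$)
$y = 4646$ ($y = 2 + \left(3995 - -649\right) = 2 + \left(3995 + 649\right) = 2 + 4644 = 4646$)
$\left(A{\left(8 \right)} + s\right) \left(2 + 39\right) y = \left(8 - \frac{32}{25}\right) \left(2 + 39\right) 4646 = \frac{168}{25} \cdot 41 \cdot 4646 = \frac{6888}{25} \cdot 4646 = \frac{32001648}{25}$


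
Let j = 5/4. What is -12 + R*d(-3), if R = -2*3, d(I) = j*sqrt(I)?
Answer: -12 - 15*I*sqrt(3)/2 ≈ -12.0 - 12.99*I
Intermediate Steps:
j = 5/4 (j = 5*(1/4) = 5/4 ≈ 1.2500)
d(I) = 5*sqrt(I)/4
R = -6
-12 + R*d(-3) = -12 - 15*sqrt(-3)/2 = -12 - 15*I*sqrt(3)/2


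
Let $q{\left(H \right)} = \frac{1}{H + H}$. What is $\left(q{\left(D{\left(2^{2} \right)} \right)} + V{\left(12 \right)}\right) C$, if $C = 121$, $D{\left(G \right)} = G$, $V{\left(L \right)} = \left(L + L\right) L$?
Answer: $\frac{278905}{8} \approx 34863.0$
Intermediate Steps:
$V{\left(L \right)} = 2 L^{2}$ ($V{\left(L \right)} = 2 L L = 2 L^{2}$)
$q{\left(H \right)} = \frac{1}{2 H}$
$\left(q{\left(D{\left(2^{2} \right)} \right)} + V{\left(12 \right)}\right) C = \left(\frac{1}{2 \cdot 2^{2}} + 2 \cdot 12^{2}\right) 121 = \left(\frac{1}{2 \cdot 4} + 2 \cdot 144\right) 121 = \left(\frac{1}{2} \cdot \frac{1}{4} + 288\right) 121 = \left(\frac{1}{8} + 288\right) 121 = \frac{2305}{8} \cdot 121 = \frac{278905}{8}$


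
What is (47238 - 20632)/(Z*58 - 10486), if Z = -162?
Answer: -13303/9941 ≈ -1.3382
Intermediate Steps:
(47238 - 20632)/(Z*58 - 10486) = (47238 - 20632)/(-162*58 - 10486) = 26606/(-9396 - 10486) = 26606/(-19882) = 26606*(-1/19882) = -13303/9941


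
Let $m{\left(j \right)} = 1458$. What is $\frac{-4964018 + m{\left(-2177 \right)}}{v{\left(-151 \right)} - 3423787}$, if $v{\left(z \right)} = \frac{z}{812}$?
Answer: $\frac{805919744}{556023039} \approx 1.4494$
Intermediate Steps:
$v{\left(z \right)} = \frac{z}{812}$ ($v{\left(z \right)} = z \frac{1}{812} = \frac{z}{812}$)
$\frac{-4964018 + m{\left(-2177 \right)}}{v{\left(-151 \right)} - 3423787} = \frac{-4964018 + 1458}{\frac{1}{812} \left(-151\right) - 3423787} = - \frac{4962560}{- \frac{151}{812} - 3423787} = - \frac{4962560}{- \frac{2780115195}{812}} = \left(-4962560\right) \left(- \frac{812}{2780115195}\right) = \frac{805919744}{556023039}$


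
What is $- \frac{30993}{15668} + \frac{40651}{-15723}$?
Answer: $- \frac{1124222807}{246347964} \approx -4.5636$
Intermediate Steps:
$- \frac{30993}{15668} + \frac{40651}{-15723} = \left(-30993\right) \frac{1}{15668} + 40651 \left(- \frac{1}{15723}\right) = - \frac{30993}{15668} - \frac{40651}{15723} = - \frac{1124222807}{246347964}$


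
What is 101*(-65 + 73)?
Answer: 808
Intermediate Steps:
101*(-65 + 73) = 101*8 = 808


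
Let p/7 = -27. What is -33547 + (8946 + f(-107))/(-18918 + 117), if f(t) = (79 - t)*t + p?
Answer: -210235334/6267 ≈ -33546.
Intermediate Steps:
p = -189 (p = 7*(-27) = -189)
f(t) = -189 + t*(79 - t) (f(t) = (79 - t)*t - 189 = t*(79 - t) - 189 = -189 + t*(79 - t))
-33547 + (8946 + f(-107))/(-18918 + 117) = -33547 + (8946 + (-189 - 1*(-107)² + 79*(-107)))/(-18918 + 117) = -33547 + (8946 + (-189 - 1*11449 - 8453))/(-18801) = -33547 + (8946 + (-189 - 11449 - 8453))*(-1/18801) = -33547 + (8946 - 20091)*(-1/18801) = -33547 - 11145*(-1/18801) = -33547 + 3715/6267 = -210235334/6267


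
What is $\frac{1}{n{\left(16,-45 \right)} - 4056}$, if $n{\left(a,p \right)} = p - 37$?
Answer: $- \frac{1}{4138} \approx -0.00024166$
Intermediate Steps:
$n{\left(a,p \right)} = -37 + p$ ($n{\left(a,p \right)} = p - 37 = -37 + p$)
$\frac{1}{n{\left(16,-45 \right)} - 4056} = \frac{1}{\left(-37 - 45\right) - 4056} = \frac{1}{-82 - 4056} = \frac{1}{-4138} = - \frac{1}{4138}$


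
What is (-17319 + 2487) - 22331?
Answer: -37163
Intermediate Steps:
(-17319 + 2487) - 22331 = -14832 - 22331 = -37163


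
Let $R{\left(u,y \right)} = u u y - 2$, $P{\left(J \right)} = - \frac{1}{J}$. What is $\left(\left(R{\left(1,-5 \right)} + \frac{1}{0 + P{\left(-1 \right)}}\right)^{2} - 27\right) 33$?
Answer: $297$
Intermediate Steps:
$R{\left(u,y \right)} = -2 + y u^{2}$ ($R{\left(u,y \right)} = u^{2} y - 2 = y u^{2} - 2 = -2 + y u^{2}$)
$\left(\left(R{\left(1,-5 \right)} + \frac{1}{0 + P{\left(-1 \right)}}\right)^{2} - 27\right) 33 = \left(\left(\left(-2 - 5 \cdot 1^{2}\right) + \frac{1}{0 - \frac{1}{-1}}\right)^{2} - 27\right) 33 = \left(\left(\left(-2 - 5\right) + \frac{1}{0 - -1}\right)^{2} - 27\right) 33 = \left(\left(\left(-2 - 5\right) + \frac{1}{0 + 1}\right)^{2} - 27\right) 33 = \left(\left(-7 + 1^{-1}\right)^{2} - 27\right) 33 = \left(\left(-7 + 1\right)^{2} - 27\right) 33 = \left(\left(-6\right)^{2} - 27\right) 33 = \left(36 - 27\right) 33 = 9 \cdot 33 = 297$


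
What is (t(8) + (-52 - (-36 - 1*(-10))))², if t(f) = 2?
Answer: 576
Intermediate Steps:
(t(8) + (-52 - (-36 - 1*(-10))))² = (2 + (-52 - (-36 - 1*(-10))))² = (2 + (-52 - (-36 + 10)))² = (2 + (-52 - 1*(-26)))² = (2 + (-52 + 26))² = (2 - 26)² = (-24)² = 576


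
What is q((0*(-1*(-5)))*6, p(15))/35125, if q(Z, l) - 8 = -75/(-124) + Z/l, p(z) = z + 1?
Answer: 1067/4355500 ≈ 0.00024498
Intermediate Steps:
p(z) = 1 + z
q(Z, l) = 1067/124 + Z/l (q(Z, l) = 8 + (-75/(-124) + Z/l) = 8 + (-75*(-1/124) + Z/l) = 8 + (75/124 + Z/l) = 1067/124 + Z/l)
q((0*(-1*(-5)))*6, p(15))/35125 = (1067/124 + ((0*(-1*(-5)))*6)/(1 + 15))/35125 = (1067/124 + ((0*5)*6)/16)*(1/35125) = (1067/124 + (0*6)*(1/16))*(1/35125) = (1067/124 + 0*(1/16))*(1/35125) = (1067/124 + 0)*(1/35125) = (1067/124)*(1/35125) = 1067/4355500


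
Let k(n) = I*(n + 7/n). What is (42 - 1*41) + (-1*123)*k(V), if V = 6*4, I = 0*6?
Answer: 1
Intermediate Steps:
I = 0
V = 24
k(n) = 0 (k(n) = 0*(n + 7/n) = 0)
(42 - 1*41) + (-1*123)*k(V) = (42 - 1*41) - 1*123*0 = (42 - 41) - 123*0 = 1 + 0 = 1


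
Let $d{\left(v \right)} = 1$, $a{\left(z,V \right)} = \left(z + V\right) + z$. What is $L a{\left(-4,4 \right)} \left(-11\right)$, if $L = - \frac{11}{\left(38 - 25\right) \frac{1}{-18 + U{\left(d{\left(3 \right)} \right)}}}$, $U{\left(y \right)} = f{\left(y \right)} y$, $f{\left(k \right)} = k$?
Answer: $\frac{8228}{13} \approx 632.92$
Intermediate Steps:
$a{\left(z,V \right)} = V + 2 z$ ($a{\left(z,V \right)} = \left(V + z\right) + z = V + 2 z$)
$U{\left(y \right)} = y^{2}$ ($U{\left(y \right)} = y y = y^{2}$)
$L = \frac{187}{13}$ ($L = - \frac{11}{\left(38 - 25\right) \frac{1}{-18 + 1^{2}}} = - \frac{11}{13 \frac{1}{-18 + 1}} = - \frac{11}{13 \frac{1}{-17}} = - \frac{11}{13 \left(- \frac{1}{17}\right)} = - \frac{11}{- \frac{13}{17}} = \left(-11\right) \left(- \frac{17}{13}\right) = \frac{187}{13} \approx 14.385$)
$L a{\left(-4,4 \right)} \left(-11\right) = \frac{187 \left(4 + 2 \left(-4\right)\right) \left(-11\right)}{13} = \frac{187 \left(4 - 8\right) \left(-11\right)}{13} = \frac{187 \left(\left(-4\right) \left(-11\right)\right)}{13} = \frac{187}{13} \cdot 44 = \frac{8228}{13}$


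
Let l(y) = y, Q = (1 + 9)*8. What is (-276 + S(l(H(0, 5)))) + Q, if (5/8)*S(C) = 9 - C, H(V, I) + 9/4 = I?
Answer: -186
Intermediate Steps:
H(V, I) = -9/4 + I
Q = 80 (Q = 10*8 = 80)
S(C) = 72/5 - 8*C/5 (S(C) = 8*(9 - C)/5 = 72/5 - 8*C/5)
(-276 + S(l(H(0, 5)))) + Q = (-276 + (72/5 - 8*(-9/4 + 5)/5)) + 80 = (-276 + (72/5 - 8/5*11/4)) + 80 = (-276 + (72/5 - 22/5)) + 80 = (-276 + 10) + 80 = -266 + 80 = -186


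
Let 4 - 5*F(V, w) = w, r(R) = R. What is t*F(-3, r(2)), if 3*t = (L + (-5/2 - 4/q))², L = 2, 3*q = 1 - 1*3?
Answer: 121/30 ≈ 4.0333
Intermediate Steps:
q = -⅔ (q = (1 - 1*3)/3 = (1 - 3)/3 = (⅓)*(-2) = -⅔ ≈ -0.66667)
F(V, w) = ⅘ - w/5
t = 121/12 (t = (2 + (-5/2 - 4/(-⅔)))²/3 = (2 + (-5*½ - 4*(-3/2)))²/3 = (2 + (-5/2 + 6))²/3 = (2 + 7/2)²/3 = (11/2)²/3 = (⅓)*(121/4) = 121/12 ≈ 10.083)
t*F(-3, r(2)) = 121*(⅘ - ⅕*2)/12 = 121*(⅘ - ⅖)/12 = (121/12)*(⅖) = 121/30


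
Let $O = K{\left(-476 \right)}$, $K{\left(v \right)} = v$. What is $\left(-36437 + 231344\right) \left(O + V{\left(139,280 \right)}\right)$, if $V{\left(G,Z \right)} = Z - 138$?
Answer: $-65098938$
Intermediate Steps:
$V{\left(G,Z \right)} = -138 + Z$
$O = -476$
$\left(-36437 + 231344\right) \left(O + V{\left(139,280 \right)}\right) = \left(-36437 + 231344\right) \left(-476 + \left(-138 + 280\right)\right) = 194907 \left(-476 + 142\right) = 194907 \left(-334\right) = -65098938$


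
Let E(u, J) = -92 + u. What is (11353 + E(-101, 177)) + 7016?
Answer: 18176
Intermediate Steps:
(11353 + E(-101, 177)) + 7016 = (11353 + (-92 - 101)) + 7016 = (11353 - 193) + 7016 = 11160 + 7016 = 18176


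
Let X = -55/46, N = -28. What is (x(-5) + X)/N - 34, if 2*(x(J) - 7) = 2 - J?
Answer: -11055/322 ≈ -34.332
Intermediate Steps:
x(J) = 8 - J/2 (x(J) = 7 + (2 - J)/2 = 7 + (1 - J/2) = 8 - J/2)
X = -55/46 (X = -55*1/46 = -55/46 ≈ -1.1957)
(x(-5) + X)/N - 34 = ((8 - ½*(-5)) - 55/46)/(-28) - 34 = -((8 + 5/2) - 55/46)/28 - 34 = -(21/2 - 55/46)/28 - 34 = -1/28*214/23 - 34 = -107/322 - 34 = -11055/322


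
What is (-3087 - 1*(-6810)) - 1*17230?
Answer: -13507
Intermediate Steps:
(-3087 - 1*(-6810)) - 1*17230 = (-3087 + 6810) - 17230 = 3723 - 17230 = -13507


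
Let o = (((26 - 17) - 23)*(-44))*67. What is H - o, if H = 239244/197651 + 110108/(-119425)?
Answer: -974196904940208/23604470675 ≈ -41272.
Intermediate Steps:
o = 41272 (o = ((9 - 23)*(-44))*67 = -14*(-44)*67 = 616*67 = 41272)
H = 6808758392/23604470675 (H = 239244*(1/197651) + 110108*(-1/119425) = 239244/197651 - 110108/119425 = 6808758392/23604470675 ≈ 0.28845)
H - o = 6808758392/23604470675 - 1*41272 = 6808758392/23604470675 - 41272 = -974196904940208/23604470675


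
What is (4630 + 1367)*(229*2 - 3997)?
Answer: -21223383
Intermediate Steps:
(4630 + 1367)*(229*2 - 3997) = 5997*(458 - 3997) = 5997*(-3539) = -21223383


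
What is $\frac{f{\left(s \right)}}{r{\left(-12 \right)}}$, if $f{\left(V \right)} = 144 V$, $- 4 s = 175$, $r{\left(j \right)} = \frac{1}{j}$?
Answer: $75600$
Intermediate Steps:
$s = - \frac{175}{4}$ ($s = \left(- \frac{1}{4}\right) 175 = - \frac{175}{4} \approx -43.75$)
$\frac{f{\left(s \right)}}{r{\left(-12 \right)}} = \frac{144 \left(- \frac{175}{4}\right)}{\frac{1}{-12}} = - \frac{6300}{- \frac{1}{12}} = \left(-6300\right) \left(-12\right) = 75600$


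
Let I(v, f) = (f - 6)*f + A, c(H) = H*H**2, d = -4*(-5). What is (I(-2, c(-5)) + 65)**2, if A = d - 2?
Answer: 270865764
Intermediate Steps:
d = 20
A = 18 (A = 20 - 2 = 18)
c(H) = H**3
I(v, f) = 18 + f*(-6 + f) (I(v, f) = (f - 6)*f + 18 = (-6 + f)*f + 18 = f*(-6 + f) + 18 = 18 + f*(-6 + f))
(I(-2, c(-5)) + 65)**2 = ((18 + ((-5)**3)**2 - 6*(-5)**3) + 65)**2 = ((18 + (-125)**2 - 6*(-125)) + 65)**2 = ((18 + 15625 + 750) + 65)**2 = (16393 + 65)**2 = 16458**2 = 270865764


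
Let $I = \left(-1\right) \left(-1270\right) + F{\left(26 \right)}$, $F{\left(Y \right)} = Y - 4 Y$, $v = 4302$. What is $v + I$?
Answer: $5494$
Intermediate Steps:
$F{\left(Y \right)} = - 3 Y$
$I = 1192$ ($I = \left(-1\right) \left(-1270\right) - 78 = 1270 - 78 = 1192$)
$v + I = 4302 + 1192 = 5494$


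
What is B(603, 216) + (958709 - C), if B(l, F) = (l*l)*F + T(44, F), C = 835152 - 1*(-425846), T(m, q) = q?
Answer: 78237471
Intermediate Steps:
C = 1260998 (C = 835152 + 425846 = 1260998)
B(l, F) = F + F*l² (B(l, F) = (l*l)*F + F = l²*F + F = F*l² + F = F + F*l²)
B(603, 216) + (958709 - C) = 216*(1 + 603²) + (958709 - 1*1260998) = 216*(1 + 363609) + (958709 - 1260998) = 216*363610 - 302289 = 78539760 - 302289 = 78237471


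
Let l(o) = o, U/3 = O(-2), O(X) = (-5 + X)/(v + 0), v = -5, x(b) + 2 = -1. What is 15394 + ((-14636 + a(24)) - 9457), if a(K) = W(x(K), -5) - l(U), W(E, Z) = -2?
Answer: -43526/5 ≈ -8705.2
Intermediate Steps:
x(b) = -3 (x(b) = -2 - 1 = -3)
O(X) = 1 - X/5 (O(X) = (-5 + X)/(-5 + 0) = (-5 + X)/(-5) = (-5 + X)*(-1/5) = 1 - X/5)
U = 21/5 (U = 3*(1 - 1/5*(-2)) = 3*(1 + 2/5) = 3*(7/5) = 21/5 ≈ 4.2000)
a(K) = -31/5 (a(K) = -2 - 1*21/5 = -2 - 21/5 = -31/5)
15394 + ((-14636 + a(24)) - 9457) = 15394 + ((-14636 - 31/5) - 9457) = 15394 + (-73211/5 - 9457) = 15394 - 120496/5 = -43526/5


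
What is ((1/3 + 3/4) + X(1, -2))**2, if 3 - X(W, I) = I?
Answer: 5329/144 ≈ 37.007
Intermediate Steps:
X(W, I) = 3 - I
((1/3 + 3/4) + X(1, -2))**2 = ((1/3 + 3/4) + (3 - 1*(-2)))**2 = ((1*(1/3) + 3*(1/4)) + (3 + 2))**2 = ((1/3 + 3/4) + 5)**2 = (13/12 + 5)**2 = (73/12)**2 = 5329/144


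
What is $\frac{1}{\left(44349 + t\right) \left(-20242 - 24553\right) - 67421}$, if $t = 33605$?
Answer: $- \frac{1}{3492016851} \approx -2.8637 \cdot 10^{-10}$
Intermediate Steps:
$\frac{1}{\left(44349 + t\right) \left(-20242 - 24553\right) - 67421} = \frac{1}{\left(44349 + 33605\right) \left(-20242 - 24553\right) - 67421} = \frac{1}{77954 \left(-44795\right) - 67421} = \frac{1}{-3491949430 - 67421} = \frac{1}{-3492016851} = - \frac{1}{3492016851}$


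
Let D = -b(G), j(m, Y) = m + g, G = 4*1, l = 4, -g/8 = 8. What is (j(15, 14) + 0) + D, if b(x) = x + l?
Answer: -57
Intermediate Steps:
g = -64 (g = -8*8 = -64)
G = 4
b(x) = 4 + x (b(x) = x + 4 = 4 + x)
j(m, Y) = -64 + m (j(m, Y) = m - 64 = -64 + m)
D = -8 (D = -(4 + 4) = -1*8 = -8)
(j(15, 14) + 0) + D = ((-64 + 15) + 0) - 8 = (-49 + 0) - 8 = -49 - 8 = -57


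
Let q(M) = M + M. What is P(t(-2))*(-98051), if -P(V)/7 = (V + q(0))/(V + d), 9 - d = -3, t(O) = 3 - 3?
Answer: 0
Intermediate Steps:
t(O) = 0
d = 12 (d = 9 - 1*(-3) = 9 + 3 = 12)
q(M) = 2*M
P(V) = -7*V/(12 + V) (P(V) = -7*(V + 2*0)/(V + 12) = -7*(V + 0)/(12 + V) = -7*V/(12 + V))
P(t(-2))*(-98051) = -7*0/(12 + 0)*(-98051) = -7*0/12*(-98051) = -7*0*1/12*(-98051) = 0*(-98051) = 0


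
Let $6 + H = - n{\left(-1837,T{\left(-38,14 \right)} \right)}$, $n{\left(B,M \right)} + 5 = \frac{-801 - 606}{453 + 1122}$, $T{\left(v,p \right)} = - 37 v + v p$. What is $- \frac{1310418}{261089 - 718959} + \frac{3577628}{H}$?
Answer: $- \frac{15357078680457}{457870} \approx -3.354 \cdot 10^{7}$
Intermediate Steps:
$T{\left(v,p \right)} = - 37 v + p v$
$n{\left(B,M \right)} = - \frac{442}{75}$ ($n{\left(B,M \right)} = -5 + \frac{-801 - 606}{453 + 1122} = -5 - \frac{1407}{1575} = -5 - \frac{67}{75} = - \frac{442}{75}$)
$H = - \frac{8}{75}$ ($H = -6 - - \frac{442}{75} = -6 + \frac{442}{75} = - \frac{8}{75} \approx -0.10667$)
$- \frac{1310418}{261089 - 718959} + \frac{3577628}{H} = - \frac{1310418}{261089 - 718959} + \frac{3577628}{- \frac{8}{75}} = - \frac{1310418}{-457870} + 3577628 \left(- \frac{75}{8}\right) = \left(-1310418\right) \left(- \frac{1}{457870}\right) - \frac{67080525}{2} = \frac{655209}{228935} - \frac{67080525}{2} = - \frac{15357078680457}{457870}$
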